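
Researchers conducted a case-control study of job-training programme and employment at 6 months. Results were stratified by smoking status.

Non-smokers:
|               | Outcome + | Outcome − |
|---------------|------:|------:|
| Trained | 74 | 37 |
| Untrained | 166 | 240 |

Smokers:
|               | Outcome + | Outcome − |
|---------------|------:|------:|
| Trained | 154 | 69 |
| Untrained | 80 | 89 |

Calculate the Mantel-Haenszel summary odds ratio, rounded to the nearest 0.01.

OR_MH = Σ(aᵢdᵢ/nᵢ) / Σ(bᵢcᵢ/nᵢ), where nᵢ is the stratum total.
Stratum 1 (Non-smokers): n = 517; a·d/n = 74·240/517 = 34.3520; b·c/n = 37·166/517 = 11.8801
Stratum 2 (Smokers): n = 392; a·d/n = 154·89/392 = 34.9643; b·c/n = 69·80/392 = 14.0816
OR_MH = (34.3520 + 34.9643) / (11.8801 + 14.0816) = 69.3163 / 25.9617 = 2.66994

2.67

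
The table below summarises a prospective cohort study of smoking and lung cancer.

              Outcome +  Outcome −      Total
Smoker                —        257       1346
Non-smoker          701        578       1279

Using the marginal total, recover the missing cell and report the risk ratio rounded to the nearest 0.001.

The missing cell is in the exposed row: 1346 − 257 = 1089.
So a = 1089, b = 257, c = 701, d = 578.
RR = [a/(a+b)] / [c/(c+d)] = (1089/1346) / (701/1279) = 0.80906/0.54808 = 1.47617

1.476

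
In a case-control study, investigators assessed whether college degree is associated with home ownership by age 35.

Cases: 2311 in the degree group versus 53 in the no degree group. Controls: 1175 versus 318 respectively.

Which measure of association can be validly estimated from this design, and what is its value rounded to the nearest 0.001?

11.801

From the description: a = 2311, b = 1175, c = 53, d = 318.
This is a case-control study: participants were sampled on outcome status, so risks in the source population cannot be estimated directly — relative risk is not valid here. The odds ratio is the appropriate measure.
OR = (a·d)/(b·c) = (2311 × 318) / (1175 × 53) = 734898 / 62275 = 11.80085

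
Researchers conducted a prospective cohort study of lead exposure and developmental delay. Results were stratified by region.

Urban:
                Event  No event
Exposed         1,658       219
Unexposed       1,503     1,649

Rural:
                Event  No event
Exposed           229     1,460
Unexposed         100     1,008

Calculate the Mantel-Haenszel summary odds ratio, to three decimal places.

OR_MH = Σ(aᵢdᵢ/nᵢ) / Σ(bᵢcᵢ/nᵢ), where nᵢ is the stratum total.
Stratum 1 (Urban): n = 5029; a·d/n = 1658·1649/5029 = 543.6552; b·c/n = 219·1503/5029 = 65.4518
Stratum 2 (Rural): n = 2797; a·d/n = 229·1008/2797 = 82.5284; b·c/n = 1460·100/2797 = 52.1988
OR_MH = (543.6552 + 82.5284) / (65.4518 + 52.1988) = 626.1836 / 117.6506 = 5.32240

5.322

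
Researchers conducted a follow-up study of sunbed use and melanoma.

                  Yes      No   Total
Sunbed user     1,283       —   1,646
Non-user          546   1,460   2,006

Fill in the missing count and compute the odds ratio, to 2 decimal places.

9.45

The missing cell is in the exposed row: 1646 − 1283 = 363.
So a = 1283, b = 363, c = 546, d = 1460.
OR = (a·d)/(b·c) = (1283 × 1460) / (363 × 546) = 1873180 / 198198 = 9.45105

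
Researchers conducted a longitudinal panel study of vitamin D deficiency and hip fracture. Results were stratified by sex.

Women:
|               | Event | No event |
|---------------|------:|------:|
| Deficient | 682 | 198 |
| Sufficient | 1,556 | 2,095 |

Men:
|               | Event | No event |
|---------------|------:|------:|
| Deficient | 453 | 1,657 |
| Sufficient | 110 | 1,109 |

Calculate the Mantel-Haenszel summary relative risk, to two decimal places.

RR_MH = Σ(aᵢ·n₀ᵢ/nᵢ) / Σ(cᵢ·n₁ᵢ/nᵢ), with n₁ᵢ = aᵢ+bᵢ (exposed), n₀ᵢ = cᵢ+dᵢ (unexposed), nᵢ = n₁ᵢ+n₀ᵢ.
Stratum 1 (Women): n₁ = 880, n₀ = 3651, n = 4531; a·n₀/n = 682·3651/4531 = 549.5436; c·n₁/n = 1556·880/4531 = 302.2026
Stratum 2 (Men): n₁ = 2110, n₀ = 1219, n = 3329; a·n₀/n = 453·1219/3329 = 165.8777; c·n₁/n = 110·2110/3329 = 69.7206
RR_MH = (549.5436 + 165.8777) / (302.2026 + 69.7206) = 715.4213 / 371.9232 = 1.92357

1.92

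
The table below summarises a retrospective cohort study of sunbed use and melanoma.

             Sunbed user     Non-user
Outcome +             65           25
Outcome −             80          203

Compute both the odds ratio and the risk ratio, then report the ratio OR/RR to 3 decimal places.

1.614

Reading the table with exposure as columns: a = 65 (Sunbed user, case), b = 80 (Sunbed user, non-case), c = 25 (Non-user, case), d = 203.
OR = (65·203)/(80·25) = 13195/2000 = 6.59750
Risk in exposed = 65/145 = 0.44828; risk in unexposed = 25/228 = 0.10965; RR = 4.08828
OR/RR = 6.59750 / 4.08828 = 1.61376
The outcome is not rare, so the OR lies further from 1 than the RR.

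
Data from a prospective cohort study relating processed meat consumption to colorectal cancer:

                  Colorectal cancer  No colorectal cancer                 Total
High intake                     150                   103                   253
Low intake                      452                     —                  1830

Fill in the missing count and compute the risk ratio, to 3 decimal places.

2.400

The missing cell is in the unexposed row: 1830 − 452 = 1378.
So a = 150, b = 103, c = 452, d = 1378.
RR = [a/(a+b)] / [c/(c+d)] = (150/253) / (452/1830) = 0.59289/0.24699 = 2.40040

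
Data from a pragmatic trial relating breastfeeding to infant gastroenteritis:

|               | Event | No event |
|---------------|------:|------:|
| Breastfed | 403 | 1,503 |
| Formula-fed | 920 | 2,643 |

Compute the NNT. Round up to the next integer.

22

Risk in treated group = 403/1906 = 0.21144; risk in control = 920/3563 = 0.25821.
Absolute risk reduction = 0.25821 − 0.21144 = 0.04677
NNT = 1 / ARR = 1 / 0.04677 = 21.380 → round up → 22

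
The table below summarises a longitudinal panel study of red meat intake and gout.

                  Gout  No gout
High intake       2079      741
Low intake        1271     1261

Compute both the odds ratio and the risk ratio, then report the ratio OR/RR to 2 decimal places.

Cells: a = 2079, b = 741, c = 1271, d = 1261.
OR = (2079·1261)/(741·1271) = 2621619/941811 = 2.78359
Risk in exposed = 2079/2820 = 0.73723; risk in unexposed = 1271/2532 = 0.50197; RR = 1.46867
OR/RR = 2.78359 / 1.46867 = 1.89532
The outcome is not rare, so the OR lies further from 1 than the RR.

1.90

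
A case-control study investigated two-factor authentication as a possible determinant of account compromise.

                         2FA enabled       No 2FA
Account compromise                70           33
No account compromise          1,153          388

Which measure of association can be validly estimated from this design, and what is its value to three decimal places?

Reading the table with exposure as columns: a = 70 (2FA enabled, case), b = 1153 (2FA enabled, non-case), c = 33 (No 2FA, case), d = 388.
This is a case-control study: participants were sampled on outcome status, so risks in the source population cannot be estimated directly — relative risk is not valid here. The odds ratio is the appropriate measure.
OR = (a·d)/(b·c) = (70 × 388) / (1153 × 33) = 27160 / 38049 = 0.71382

0.714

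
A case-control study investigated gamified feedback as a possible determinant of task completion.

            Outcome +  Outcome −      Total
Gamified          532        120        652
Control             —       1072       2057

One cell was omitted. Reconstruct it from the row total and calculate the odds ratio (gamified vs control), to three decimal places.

The missing cell is in the unexposed row: 2057 − 1072 = 985.
So a = 532, b = 120, c = 985, d = 1072.
OR = (a·d)/(b·c) = (532 × 1072) / (120 × 985) = 570304 / 118200 = 4.82491

4.825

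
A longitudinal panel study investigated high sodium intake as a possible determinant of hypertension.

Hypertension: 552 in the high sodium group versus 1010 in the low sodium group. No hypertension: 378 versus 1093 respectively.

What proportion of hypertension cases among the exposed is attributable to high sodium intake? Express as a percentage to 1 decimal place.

19.1

From the description: a = 552, b = 378, c = 1010, d = 1093.
Risk in exposed = 552/930 = 0.59355; risk in unexposed = 1010/2103 = 0.48027.
RR = 0.59355/0.48027 = 1.23587
AR% = (RR − 1)/RR × 100 = (1.23587 − 1)/1.23587 × 100 = 19.0856%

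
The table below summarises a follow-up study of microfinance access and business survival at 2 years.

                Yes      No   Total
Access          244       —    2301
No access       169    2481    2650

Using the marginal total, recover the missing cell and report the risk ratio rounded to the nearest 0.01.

1.66

The missing cell is in the exposed row: 2301 − 244 = 2057.
So a = 244, b = 2057, c = 169, d = 2481.
RR = [a/(a+b)] / [c/(c+d)] = (244/2301) / (169/2650) = 0.10604/0.06377 = 1.66277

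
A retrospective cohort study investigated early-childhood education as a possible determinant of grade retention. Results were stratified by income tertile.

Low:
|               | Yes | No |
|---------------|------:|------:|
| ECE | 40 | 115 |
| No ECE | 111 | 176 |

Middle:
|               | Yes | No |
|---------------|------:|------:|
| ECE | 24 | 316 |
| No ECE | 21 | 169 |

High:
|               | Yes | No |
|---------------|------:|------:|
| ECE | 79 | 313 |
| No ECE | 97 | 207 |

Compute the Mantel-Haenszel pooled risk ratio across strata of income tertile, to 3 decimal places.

RR_MH = Σ(aᵢ·n₀ᵢ/nᵢ) / Σ(cᵢ·n₁ᵢ/nᵢ), with n₁ᵢ = aᵢ+bᵢ (exposed), n₀ᵢ = cᵢ+dᵢ (unexposed), nᵢ = n₁ᵢ+n₀ᵢ.
Stratum 1 (Low): n₁ = 155, n₀ = 287, n = 442; a·n₀/n = 40·287/442 = 25.9729; c·n₁/n = 111·155/442 = 38.9253
Stratum 2 (Middle): n₁ = 340, n₀ = 190, n = 530; a·n₀/n = 24·190/530 = 8.6038; c·n₁/n = 21·340/530 = 13.4717
Stratum 3 (High): n₁ = 392, n₀ = 304, n = 696; a·n₀/n = 79·304/696 = 34.5057; c·n₁/n = 97·392/696 = 54.6322
RR_MH = (25.9729 + 8.6038 + 34.5057) / (38.9253 + 13.4717 + 54.6322) = 69.0824 / 107.0292 = 0.64545

0.645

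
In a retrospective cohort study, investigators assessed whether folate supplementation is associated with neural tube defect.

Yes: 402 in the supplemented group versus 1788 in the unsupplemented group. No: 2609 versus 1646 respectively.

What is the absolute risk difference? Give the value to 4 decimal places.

-0.3872

From the description: a = 402, b = 2609, c = 1788, d = 1646.
Risk in exposed = 402/3011 = 0.133510; risk in unexposed = 1788/3434 = 0.520676.
Risk difference = 0.133510 − 0.520676 = -0.387165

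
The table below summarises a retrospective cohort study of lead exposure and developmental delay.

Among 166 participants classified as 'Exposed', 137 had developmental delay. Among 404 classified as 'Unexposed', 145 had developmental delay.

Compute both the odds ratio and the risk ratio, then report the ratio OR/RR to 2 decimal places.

3.67

From the description: a = 137, b = 29, c = 145, d = 259.
OR = (137·259)/(29·145) = 35483/4205 = 8.43829
Risk in exposed = 137/166 = 0.82530; risk in unexposed = 145/404 = 0.35891; RR = 2.29946
OR/RR = 8.43829 / 2.29946 = 3.66968
The outcome is not rare, so the OR lies further from 1 than the RR.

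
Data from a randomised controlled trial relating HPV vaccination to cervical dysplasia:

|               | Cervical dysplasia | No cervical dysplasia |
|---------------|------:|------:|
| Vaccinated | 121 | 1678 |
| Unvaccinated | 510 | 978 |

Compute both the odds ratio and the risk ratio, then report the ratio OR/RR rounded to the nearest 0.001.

0.705

Cells: a = 121, b = 1678, c = 510, d = 978.
OR = (121·978)/(1678·510) = 118338/855780 = 0.13828
Risk in exposed = 121/1799 = 0.06726; risk in unexposed = 510/1488 = 0.34274; RR = 0.19624
OR/RR = 0.13828 / 0.19624 = 0.70465
The outcome is not rare, so the OR lies further from 1 than the RR.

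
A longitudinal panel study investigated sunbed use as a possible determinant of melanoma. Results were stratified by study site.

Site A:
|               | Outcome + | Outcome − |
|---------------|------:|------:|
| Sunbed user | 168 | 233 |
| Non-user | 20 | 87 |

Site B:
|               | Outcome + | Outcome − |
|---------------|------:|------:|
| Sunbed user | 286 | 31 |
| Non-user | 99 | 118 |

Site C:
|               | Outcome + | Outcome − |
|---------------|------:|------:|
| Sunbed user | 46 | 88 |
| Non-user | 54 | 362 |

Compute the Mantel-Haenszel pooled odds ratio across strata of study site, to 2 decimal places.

5.19

OR_MH = Σ(aᵢdᵢ/nᵢ) / Σ(bᵢcᵢ/nᵢ), where nᵢ is the stratum total.
Stratum 1 (Site A): n = 508; a·d/n = 168·87/508 = 28.7717; b·c/n = 233·20/508 = 9.1732
Stratum 2 (Site B): n = 534; a·d/n = 286·118/534 = 63.1985; b·c/n = 31·99/534 = 5.7472
Stratum 3 (Site C): n = 550; a·d/n = 46·362/550 = 30.2764; b·c/n = 88·54/550 = 8.6400
OR_MH = (28.7717 + 63.1985 + 30.2764) / (9.1732 + 5.7472 + 8.6400) = 122.2465 / 23.5604 = 5.18864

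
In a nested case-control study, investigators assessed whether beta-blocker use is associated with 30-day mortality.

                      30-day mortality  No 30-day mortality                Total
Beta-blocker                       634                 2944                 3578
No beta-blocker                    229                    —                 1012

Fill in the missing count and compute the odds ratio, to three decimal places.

The missing cell is in the unexposed row: 1012 − 229 = 783.
So a = 634, b = 2944, c = 229, d = 783.
OR = (a·d)/(b·c) = (634 × 783) / (2944 × 229) = 496422 / 674176 = 0.73634

0.736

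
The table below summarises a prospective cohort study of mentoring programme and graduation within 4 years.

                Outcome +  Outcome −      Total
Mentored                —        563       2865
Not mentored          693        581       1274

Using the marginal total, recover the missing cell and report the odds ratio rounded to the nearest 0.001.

The missing cell is in the exposed row: 2865 − 563 = 2302.
So a = 2302, b = 563, c = 693, d = 581.
OR = (a·d)/(b·c) = (2302 × 581) / (563 × 693) = 1337462 / 390159 = 3.42799

3.428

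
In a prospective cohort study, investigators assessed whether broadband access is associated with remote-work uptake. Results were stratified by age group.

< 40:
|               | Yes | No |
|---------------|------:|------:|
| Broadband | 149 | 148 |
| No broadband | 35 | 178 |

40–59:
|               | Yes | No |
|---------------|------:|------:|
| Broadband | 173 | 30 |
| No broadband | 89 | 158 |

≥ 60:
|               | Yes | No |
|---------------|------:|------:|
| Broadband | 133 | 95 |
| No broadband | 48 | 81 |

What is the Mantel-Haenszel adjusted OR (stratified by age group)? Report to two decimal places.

OR_MH = Σ(aᵢdᵢ/nᵢ) / Σ(bᵢcᵢ/nᵢ), where nᵢ is the stratum total.
Stratum 1 (< 40): n = 510; a·d/n = 149·178/510 = 52.0039; b·c/n = 148·35/510 = 10.1569
Stratum 2 (40–59): n = 450; a·d/n = 173·158/450 = 60.7422; b·c/n = 30·89/450 = 5.9333
Stratum 3 (≥ 60): n = 357; a·d/n = 133·81/357 = 30.1765; b·c/n = 95·48/357 = 12.7731
OR_MH = (52.0039 + 60.7422 + 30.1765) / (10.1569 + 5.9333 + 12.7731) = 142.9226 / 28.8633 = 4.95171

4.95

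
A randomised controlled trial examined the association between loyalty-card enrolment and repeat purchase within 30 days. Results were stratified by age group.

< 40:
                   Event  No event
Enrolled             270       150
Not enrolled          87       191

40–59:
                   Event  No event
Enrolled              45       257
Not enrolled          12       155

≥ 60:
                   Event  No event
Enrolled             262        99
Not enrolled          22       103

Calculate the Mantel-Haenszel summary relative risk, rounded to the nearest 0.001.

2.499

RR_MH = Σ(aᵢ·n₀ᵢ/nᵢ) / Σ(cᵢ·n₁ᵢ/nᵢ), with n₁ᵢ = aᵢ+bᵢ (exposed), n₀ᵢ = cᵢ+dᵢ (unexposed), nᵢ = n₁ᵢ+n₀ᵢ.
Stratum 1 (< 40): n₁ = 420, n₀ = 278, n = 698; a·n₀/n = 270·278/698 = 107.5358; c·n₁/n = 87·420/698 = 52.3496
Stratum 2 (40–59): n₁ = 302, n₀ = 167, n = 469; a·n₀/n = 45·167/469 = 16.0235; c·n₁/n = 12·302/469 = 7.7271
Stratum 3 (≥ 60): n₁ = 361, n₀ = 125, n = 486; a·n₀/n = 262·125/486 = 67.3868; c·n₁/n = 22·361/486 = 16.3416
RR_MH = (107.5358 + 16.0235 + 67.3868) / (52.3496 + 7.7271 + 16.3416) = 190.9461 / 76.4182 = 2.49870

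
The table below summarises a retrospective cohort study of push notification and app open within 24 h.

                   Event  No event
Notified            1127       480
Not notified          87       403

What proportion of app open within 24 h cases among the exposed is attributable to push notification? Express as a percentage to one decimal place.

Cells: a = 1127, b = 480, c = 87, d = 403.
Risk in exposed = 1127/1607 = 0.70131; risk in unexposed = 87/490 = 0.17755.
RR = 0.70131/0.17755 = 3.94989
AR% = (RR − 1)/RR × 100 = (3.94989 − 1)/3.94989 × 100 = 74.6828%

74.7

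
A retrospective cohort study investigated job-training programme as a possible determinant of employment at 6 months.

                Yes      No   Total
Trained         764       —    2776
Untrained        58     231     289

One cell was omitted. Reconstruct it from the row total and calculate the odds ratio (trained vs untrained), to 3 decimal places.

1.512

The missing cell is in the exposed row: 2776 − 764 = 2012.
So a = 764, b = 2012, c = 58, d = 231.
OR = (a·d)/(b·c) = (764 × 231) / (2012 × 58) = 176484 / 116696 = 1.51234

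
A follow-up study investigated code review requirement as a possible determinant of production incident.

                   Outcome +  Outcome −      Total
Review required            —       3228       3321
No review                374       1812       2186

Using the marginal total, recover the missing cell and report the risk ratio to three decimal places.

0.164

The missing cell is in the exposed row: 3321 − 3228 = 93.
So a = 93, b = 3228, c = 374, d = 1812.
RR = [a/(a+b)] / [c/(c+d)] = (93/3321) / (374/2186) = 0.02800/0.17109 = 0.16368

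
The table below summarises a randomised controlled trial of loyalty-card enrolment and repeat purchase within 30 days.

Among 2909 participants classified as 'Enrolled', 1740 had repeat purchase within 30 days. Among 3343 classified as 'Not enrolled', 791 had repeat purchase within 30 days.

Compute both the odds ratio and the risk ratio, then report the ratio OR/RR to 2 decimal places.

1.90

From the description: a = 1740, b = 1169, c = 791, d = 2552.
OR = (1740·2552)/(1169·791) = 4440480/924679 = 4.80219
Risk in exposed = 1740/2909 = 0.59814; risk in unexposed = 791/3343 = 0.23661; RR = 2.52793
OR/RR = 4.80219 / 2.52793 = 1.89965
The outcome is not rare, so the OR lies further from 1 than the RR.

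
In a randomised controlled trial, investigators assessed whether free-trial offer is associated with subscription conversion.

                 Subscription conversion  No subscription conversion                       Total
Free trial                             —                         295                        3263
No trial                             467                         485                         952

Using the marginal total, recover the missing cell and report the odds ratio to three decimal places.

10.449

The missing cell is in the exposed row: 3263 − 295 = 2968.
So a = 2968, b = 295, c = 467, d = 485.
OR = (a·d)/(b·c) = (2968 × 485) / (295 × 467) = 1439480 / 137765 = 10.44881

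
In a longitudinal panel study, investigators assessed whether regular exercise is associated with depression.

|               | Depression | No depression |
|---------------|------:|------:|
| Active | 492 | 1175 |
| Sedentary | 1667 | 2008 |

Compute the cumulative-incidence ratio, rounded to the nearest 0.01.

0.65

Cells: a = 492, b = 1175, c = 1667, d = 2008.
Risk in exposed = 492/1667 = 0.29514; risk in unexposed = 1667/3675 = 0.45361.
RR = 0.29514 / 0.45361 = 0.65066
The risk is 35% lower among the exposed than among the unexposed.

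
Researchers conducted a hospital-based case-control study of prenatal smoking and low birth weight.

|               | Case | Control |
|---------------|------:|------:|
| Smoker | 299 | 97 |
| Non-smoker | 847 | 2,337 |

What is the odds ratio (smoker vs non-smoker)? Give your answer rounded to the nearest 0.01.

Cells: a = 299, b = 97, c = 847, d = 2337.
OR = (a·d)/(b·c) = (299 × 2337) / (97 × 847) = 698763 / 82159 = 8.50501
The odds of low birth weight are about 8.51 times as high in the smoker group.

8.51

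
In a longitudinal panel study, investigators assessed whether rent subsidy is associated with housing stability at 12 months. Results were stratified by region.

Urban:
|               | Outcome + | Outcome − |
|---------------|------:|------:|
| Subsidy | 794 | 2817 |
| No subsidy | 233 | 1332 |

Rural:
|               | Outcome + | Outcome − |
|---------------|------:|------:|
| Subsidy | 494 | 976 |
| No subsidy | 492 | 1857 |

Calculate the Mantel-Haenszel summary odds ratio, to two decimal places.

1.76

OR_MH = Σ(aᵢdᵢ/nᵢ) / Σ(bᵢcᵢ/nᵢ), where nᵢ is the stratum total.
Stratum 1 (Urban): n = 5176; a·d/n = 794·1332/5176 = 204.3292; b·c/n = 2817·233/5176 = 126.8085
Stratum 2 (Rural): n = 3819; a·d/n = 494·1857/3819 = 240.2090; b·c/n = 976·492/3819 = 125.7376
OR_MH = (204.3292 + 240.2090) / (126.8085 + 125.7376) = 444.5382 / 252.5462 = 1.76023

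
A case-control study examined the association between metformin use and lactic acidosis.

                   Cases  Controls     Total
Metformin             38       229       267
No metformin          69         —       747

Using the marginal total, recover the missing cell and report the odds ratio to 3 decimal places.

The missing cell is in the unexposed row: 747 − 69 = 678.
So a = 38, b = 229, c = 69, d = 678.
OR = (a·d)/(b·c) = (38 × 678) / (229 × 69) = 25764 / 15801 = 1.63053

1.631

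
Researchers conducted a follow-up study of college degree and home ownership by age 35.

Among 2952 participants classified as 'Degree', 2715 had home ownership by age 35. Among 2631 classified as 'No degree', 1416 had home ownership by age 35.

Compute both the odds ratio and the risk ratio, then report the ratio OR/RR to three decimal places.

From the description: a = 2715, b = 237, c = 1416, d = 1215.
OR = (2715·1215)/(237·1416) = 3298725/335592 = 9.82957
Risk in exposed = 2715/2952 = 0.91972; risk in unexposed = 1416/2631 = 0.53820; RR = 1.70888
OR/RR = 9.82957 / 1.70888 = 5.75206
The outcome is not rare, so the OR lies further from 1 than the RR.

5.752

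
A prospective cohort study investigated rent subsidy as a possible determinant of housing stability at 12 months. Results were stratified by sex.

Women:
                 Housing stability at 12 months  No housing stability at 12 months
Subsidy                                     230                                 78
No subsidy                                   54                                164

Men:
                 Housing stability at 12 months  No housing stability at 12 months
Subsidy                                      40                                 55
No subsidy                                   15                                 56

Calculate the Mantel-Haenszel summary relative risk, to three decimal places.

2.797

RR_MH = Σ(aᵢ·n₀ᵢ/nᵢ) / Σ(cᵢ·n₁ᵢ/nᵢ), with n₁ᵢ = aᵢ+bᵢ (exposed), n₀ᵢ = cᵢ+dᵢ (unexposed), nᵢ = n₁ᵢ+n₀ᵢ.
Stratum 1 (Women): n₁ = 308, n₀ = 218, n = 526; a·n₀/n = 230·218/526 = 95.3232; c·n₁/n = 54·308/526 = 31.6198
Stratum 2 (Men): n₁ = 95, n₀ = 71, n = 166; a·n₀/n = 40·71/166 = 17.1084; c·n₁/n = 15·95/166 = 8.5843
RR_MH = (95.3232 + 17.1084) / (31.6198 + 8.5843) = 112.4316 / 40.2041 = 2.79652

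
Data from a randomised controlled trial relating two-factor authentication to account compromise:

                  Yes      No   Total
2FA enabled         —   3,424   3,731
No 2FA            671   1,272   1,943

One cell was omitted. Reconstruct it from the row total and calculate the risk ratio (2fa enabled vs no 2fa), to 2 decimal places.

0.24

The missing cell is in the exposed row: 3731 − 3424 = 307.
So a = 307, b = 3424, c = 671, d = 1272.
RR = [a/(a+b)] / [c/(c+d)] = (307/3731) / (671/1943) = 0.08228/0.34534 = 0.23827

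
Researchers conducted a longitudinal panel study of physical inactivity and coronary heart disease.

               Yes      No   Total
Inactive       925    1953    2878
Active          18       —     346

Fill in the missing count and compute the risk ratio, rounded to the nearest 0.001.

The missing cell is in the unexposed row: 346 − 18 = 328.
So a = 925, b = 1953, c = 18, d = 328.
RR = [a/(a+b)] / [c/(c+d)] = (925/2878) / (18/346) = 0.32140/0.05202 = 6.17809

6.178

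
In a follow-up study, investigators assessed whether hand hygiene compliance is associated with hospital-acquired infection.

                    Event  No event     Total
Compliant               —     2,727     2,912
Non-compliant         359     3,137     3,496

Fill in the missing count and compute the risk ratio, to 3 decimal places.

0.619

The missing cell is in the exposed row: 2912 − 2727 = 185.
So a = 185, b = 2727, c = 359, d = 3137.
RR = [a/(a+b)] / [c/(c+d)] = (185/2912) / (359/3496) = 0.06353/0.10269 = 0.61867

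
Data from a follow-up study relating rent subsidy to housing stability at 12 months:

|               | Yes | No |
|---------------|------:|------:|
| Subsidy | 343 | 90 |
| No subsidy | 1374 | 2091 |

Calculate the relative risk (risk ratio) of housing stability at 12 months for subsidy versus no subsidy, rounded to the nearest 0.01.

2.00

Cells: a = 343, b = 90, c = 1374, d = 2091.
Risk in exposed = 343/433 = 0.79215; risk in unexposed = 1374/3465 = 0.39654.
RR = 0.79215 / 0.39654 = 1.99767
The risk among the exposed is 2.00 times that among the unexposed.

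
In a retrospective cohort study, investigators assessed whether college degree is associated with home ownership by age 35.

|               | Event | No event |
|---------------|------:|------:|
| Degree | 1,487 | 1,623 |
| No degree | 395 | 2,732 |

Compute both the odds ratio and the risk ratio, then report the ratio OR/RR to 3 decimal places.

Cells: a = 1487, b = 1623, c = 395, d = 2732.
OR = (1487·2732)/(1623·395) = 4062484/641085 = 6.33689
Risk in exposed = 1487/3110 = 0.47814; risk in unexposed = 395/3127 = 0.12632; RR = 3.78513
OR/RR = 6.33689 / 3.78513 = 1.67415
The outcome is not rare, so the OR lies further from 1 than the RR.

1.674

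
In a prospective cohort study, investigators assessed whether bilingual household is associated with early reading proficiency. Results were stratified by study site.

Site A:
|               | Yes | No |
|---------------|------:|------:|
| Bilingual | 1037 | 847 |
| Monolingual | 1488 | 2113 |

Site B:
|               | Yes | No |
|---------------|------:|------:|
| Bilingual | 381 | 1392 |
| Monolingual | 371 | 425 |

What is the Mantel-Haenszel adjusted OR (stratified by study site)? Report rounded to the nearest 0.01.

OR_MH = Σ(aᵢdᵢ/nᵢ) / Σ(bᵢcᵢ/nᵢ), where nᵢ is the stratum total.
Stratum 1 (Site A): n = 5485; a·d/n = 1037·2113/5485 = 399.4861; b·c/n = 847·1488/5485 = 229.7787
Stratum 2 (Site B): n = 2569; a·d/n = 381·425/2569 = 63.0304; b·c/n = 1392·371/2569 = 201.0245
OR_MH = (399.4861 + 63.0304) / (229.7787 + 201.0245) = 462.5164 / 430.8032 = 1.07361

1.07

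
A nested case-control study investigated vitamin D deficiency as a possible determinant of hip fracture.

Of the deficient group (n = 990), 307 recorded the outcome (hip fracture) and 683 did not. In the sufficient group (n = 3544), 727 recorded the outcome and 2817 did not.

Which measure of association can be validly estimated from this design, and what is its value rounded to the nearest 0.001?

From the description: a = 307, b = 683, c = 727, d = 2817.
This is a nested case-control study: participants were sampled on outcome status, so risks in the source population cannot be estimated directly — relative risk is not valid here. The odds ratio is the appropriate measure.
OR = (a·d)/(b·c) = (307 × 2817) / (683 × 727) = 864819 / 496541 = 1.74169

1.742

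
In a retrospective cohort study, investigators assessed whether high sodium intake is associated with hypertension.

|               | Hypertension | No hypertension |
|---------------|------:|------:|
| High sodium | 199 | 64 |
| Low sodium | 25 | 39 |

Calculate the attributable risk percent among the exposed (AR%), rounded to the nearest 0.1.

48.4

Cells: a = 199, b = 64, c = 25, d = 39.
Risk in exposed = 199/263 = 0.75665; risk in unexposed = 25/64 = 0.39062.
RR = 0.75665/0.39062 = 1.93703
AR% = (RR − 1)/RR × 100 = (1.93703 − 1)/1.93703 × 100 = 48.3747%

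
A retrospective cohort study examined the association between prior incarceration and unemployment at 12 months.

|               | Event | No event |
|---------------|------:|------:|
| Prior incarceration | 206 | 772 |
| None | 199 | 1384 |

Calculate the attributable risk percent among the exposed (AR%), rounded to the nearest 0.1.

Cells: a = 206, b = 772, c = 199, d = 1384.
Risk in exposed = 206/978 = 0.21063; risk in unexposed = 199/1583 = 0.12571.
RR = 0.21063/0.12571 = 1.67555
AR% = (RR − 1)/RR × 100 = (1.67555 − 1)/1.67555 × 100 = 40.3179%

40.3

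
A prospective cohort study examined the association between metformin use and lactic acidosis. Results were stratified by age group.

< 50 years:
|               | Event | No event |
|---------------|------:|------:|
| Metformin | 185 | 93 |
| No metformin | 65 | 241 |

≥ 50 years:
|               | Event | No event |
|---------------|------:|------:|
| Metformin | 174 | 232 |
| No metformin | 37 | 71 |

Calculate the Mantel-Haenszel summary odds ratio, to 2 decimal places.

OR_MH = Σ(aᵢdᵢ/nᵢ) / Σ(bᵢcᵢ/nᵢ), where nᵢ is the stratum total.
Stratum 1 (< 50 years): n = 584; a·d/n = 185·241/584 = 76.3442; b·c/n = 93·65/584 = 10.3510
Stratum 2 (≥ 50 years): n = 514; a·d/n = 174·71/514 = 24.0350; b·c/n = 232·37/514 = 16.7004
OR_MH = (76.3442 + 24.0350) / (10.3510 + 16.7004) = 100.3792 / 27.0514 = 3.71068

3.71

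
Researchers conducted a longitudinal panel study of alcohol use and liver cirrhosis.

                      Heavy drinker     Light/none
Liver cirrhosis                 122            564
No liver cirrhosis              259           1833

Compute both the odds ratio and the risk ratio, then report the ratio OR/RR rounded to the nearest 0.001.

Reading the table with exposure as columns: a = 122 (Heavy drinker, case), b = 259 (Heavy drinker, non-case), c = 564 (Light/none, case), d = 1833.
OR = (122·1833)/(259·564) = 223626/146076 = 1.53089
Risk in exposed = 122/381 = 0.32021; risk in unexposed = 564/2397 = 0.23529; RR = 1.36089
OR/RR = 1.53089 / 1.36089 = 1.12491
The outcome is not rare, so the OR lies further from 1 than the RR.

1.125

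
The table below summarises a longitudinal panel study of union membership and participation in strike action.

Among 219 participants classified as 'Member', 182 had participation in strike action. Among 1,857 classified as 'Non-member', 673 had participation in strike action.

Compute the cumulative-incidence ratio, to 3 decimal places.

2.293

From the description: a = 182, b = 37, c = 673, d = 1184.
Risk in exposed = 182/219 = 0.83105; risk in unexposed = 673/1857 = 0.36241.
RR = 0.83105 / 0.36241 = 2.29311
The risk among the exposed is 2.29 times that among the unexposed.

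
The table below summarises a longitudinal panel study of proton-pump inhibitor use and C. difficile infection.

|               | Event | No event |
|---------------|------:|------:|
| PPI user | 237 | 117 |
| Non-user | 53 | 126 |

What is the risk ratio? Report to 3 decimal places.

2.261

Cells: a = 237, b = 117, c = 53, d = 126.
Risk in exposed = 237/354 = 0.66949; risk in unexposed = 53/179 = 0.29609.
RR = 0.66949 / 0.29609 = 2.26111
The risk among the exposed is 2.26 times that among the unexposed.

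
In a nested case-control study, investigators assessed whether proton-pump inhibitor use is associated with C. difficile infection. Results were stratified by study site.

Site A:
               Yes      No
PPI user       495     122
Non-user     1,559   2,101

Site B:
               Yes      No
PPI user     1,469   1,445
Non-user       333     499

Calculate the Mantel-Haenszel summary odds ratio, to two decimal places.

2.54

OR_MH = Σ(aᵢdᵢ/nᵢ) / Σ(bᵢcᵢ/nᵢ), where nᵢ is the stratum total.
Stratum 1 (Site A): n = 4277; a·d/n = 495·2101/4277 = 243.1599; b·c/n = 122·1559/4277 = 44.4700
Stratum 2 (Site B): n = 3746; a·d/n = 1469·499/3746 = 195.6837; b·c/n = 1445·333/3746 = 128.4530
OR_MH = (243.1599 + 195.6837) / (44.4700 + 128.4530) = 438.8436 / 172.9230 = 2.53780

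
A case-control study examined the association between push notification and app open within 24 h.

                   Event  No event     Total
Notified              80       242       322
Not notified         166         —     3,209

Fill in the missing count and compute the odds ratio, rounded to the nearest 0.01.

6.06

The missing cell is in the unexposed row: 3209 − 166 = 3043.
So a = 80, b = 242, c = 166, d = 3043.
OR = (a·d)/(b·c) = (80 × 3043) / (242 × 166) = 243440 / 40172 = 6.05994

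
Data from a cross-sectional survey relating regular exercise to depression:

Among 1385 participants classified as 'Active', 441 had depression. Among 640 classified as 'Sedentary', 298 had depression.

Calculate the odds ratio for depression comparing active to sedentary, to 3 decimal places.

From the description: a = 441, b = 944, c = 298, d = 342.
OR = (a·d)/(b·c) = (441 × 342) / (944 × 298) = 150822 / 281312 = 0.53614
Exposure is associated with lower odds of depression (OR = 0.54 < 1).

0.536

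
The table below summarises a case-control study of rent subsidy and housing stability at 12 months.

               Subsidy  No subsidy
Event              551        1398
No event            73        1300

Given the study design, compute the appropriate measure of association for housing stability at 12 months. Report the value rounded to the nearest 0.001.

7.019

Reading the table with exposure as columns: a = 551 (Subsidy, case), b = 73 (Subsidy, non-case), c = 1398 (No subsidy, case), d = 1300.
This is a case-control study: participants were sampled on outcome status, so risks in the source population cannot be estimated directly — relative risk is not valid here. The odds ratio is the appropriate measure.
OR = (a·d)/(b·c) = (551 × 1300) / (73 × 1398) = 716300 / 102054 = 7.01883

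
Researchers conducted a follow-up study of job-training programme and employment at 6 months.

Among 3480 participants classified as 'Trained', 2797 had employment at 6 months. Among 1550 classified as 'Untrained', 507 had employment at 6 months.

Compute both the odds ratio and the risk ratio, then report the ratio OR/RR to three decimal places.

From the description: a = 2797, b = 683, c = 507, d = 1043.
OR = (2797·1043)/(683·507) = 2917271/346281 = 8.42458
Risk in exposed = 2797/3480 = 0.80374; risk in unexposed = 507/1550 = 0.32710; RR = 2.45718
OR/RR = 8.42458 / 2.45718 = 3.42856
The outcome is not rare, so the OR lies further from 1 than the RR.

3.429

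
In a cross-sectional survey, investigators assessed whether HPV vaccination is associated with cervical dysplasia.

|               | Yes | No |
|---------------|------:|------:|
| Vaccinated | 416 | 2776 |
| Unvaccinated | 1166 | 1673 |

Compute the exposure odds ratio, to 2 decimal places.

Cells: a = 416, b = 2776, c = 1166, d = 1673.
OR = (a·d)/(b·c) = (416 × 1673) / (2776 × 1166) = 695968 / 3236816 = 0.21502
Exposure is associated with lower odds of cervical dysplasia (OR = 0.22 < 1).

0.22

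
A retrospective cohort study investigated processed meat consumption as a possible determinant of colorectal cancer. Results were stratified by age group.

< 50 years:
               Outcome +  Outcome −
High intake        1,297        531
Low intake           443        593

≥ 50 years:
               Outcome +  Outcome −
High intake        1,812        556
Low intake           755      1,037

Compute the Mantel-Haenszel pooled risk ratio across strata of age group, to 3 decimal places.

1.754

RR_MH = Σ(aᵢ·n₀ᵢ/nᵢ) / Σ(cᵢ·n₁ᵢ/nᵢ), with n₁ᵢ = aᵢ+bᵢ (exposed), n₀ᵢ = cᵢ+dᵢ (unexposed), nᵢ = n₁ᵢ+n₀ᵢ.
Stratum 1 (< 50 years): n₁ = 1828, n₀ = 1036, n = 2864; a·n₀/n = 1297·1036/2864 = 469.1662; c·n₁/n = 443·1828/2864 = 282.7528
Stratum 2 (≥ 50 years): n₁ = 2368, n₀ = 1792, n = 4160; a·n₀/n = 1812·1792/4160 = 780.5538; c·n₁/n = 755·2368/4160 = 429.7692
RR_MH = (469.1662 + 780.5538) / (282.7528 + 429.7692) = 1249.7200 / 712.5220 = 1.75394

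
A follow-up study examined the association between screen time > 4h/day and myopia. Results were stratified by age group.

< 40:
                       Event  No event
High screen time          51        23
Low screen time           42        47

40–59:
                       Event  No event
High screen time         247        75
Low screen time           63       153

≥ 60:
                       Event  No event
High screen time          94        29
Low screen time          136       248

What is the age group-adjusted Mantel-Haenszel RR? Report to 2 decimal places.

RR_MH = Σ(aᵢ·n₀ᵢ/nᵢ) / Σ(cᵢ·n₁ᵢ/nᵢ), with n₁ᵢ = aᵢ+bᵢ (exposed), n₀ᵢ = cᵢ+dᵢ (unexposed), nᵢ = n₁ᵢ+n₀ᵢ.
Stratum 1 (< 40): n₁ = 74, n₀ = 89, n = 163; a·n₀/n = 51·89/163 = 27.8466; c·n₁/n = 42·74/163 = 19.0675
Stratum 2 (40–59): n₁ = 322, n₀ = 216, n = 538; a·n₀/n = 247·216/538 = 99.1673; c·n₁/n = 63·322/538 = 37.7063
Stratum 3 (≥ 60): n₁ = 123, n₀ = 384, n = 507; a·n₀/n = 94·384/507 = 71.1953; c·n₁/n = 136·123/507 = 32.9941
RR_MH = (27.8466 + 99.1673 + 71.1953) / (19.0675 + 37.7063 + 32.9941) = 198.2092 / 89.7679 = 2.20802

2.21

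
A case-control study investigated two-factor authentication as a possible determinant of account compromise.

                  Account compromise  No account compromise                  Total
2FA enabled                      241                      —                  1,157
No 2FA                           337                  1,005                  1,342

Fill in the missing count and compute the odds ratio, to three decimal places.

0.785

The missing cell is in the exposed row: 1157 − 241 = 916.
So a = 241, b = 916, c = 337, d = 1005.
OR = (a·d)/(b·c) = (241 × 1005) / (916 × 337) = 242205 / 308692 = 0.78462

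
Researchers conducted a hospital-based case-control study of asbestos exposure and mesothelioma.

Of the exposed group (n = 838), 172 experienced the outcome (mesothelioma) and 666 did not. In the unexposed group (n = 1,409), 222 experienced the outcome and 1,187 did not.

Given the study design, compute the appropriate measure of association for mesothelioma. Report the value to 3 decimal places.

1.381

From the description: a = 172, b = 666, c = 222, d = 1187.
This is a hospital-based case-control study: participants were sampled on outcome status, so risks in the source population cannot be estimated directly — relative risk is not valid here. The odds ratio is the appropriate measure.
OR = (a·d)/(b·c) = (172 × 1187) / (666 × 222) = 204164 / 147852 = 1.38087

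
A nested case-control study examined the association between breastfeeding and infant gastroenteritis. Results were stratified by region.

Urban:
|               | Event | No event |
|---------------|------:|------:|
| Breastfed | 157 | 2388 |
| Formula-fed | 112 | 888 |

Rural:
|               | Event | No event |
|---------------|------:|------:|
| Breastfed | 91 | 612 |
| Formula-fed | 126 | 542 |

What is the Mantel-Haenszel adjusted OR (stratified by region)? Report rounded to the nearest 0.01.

0.57

OR_MH = Σ(aᵢdᵢ/nᵢ) / Σ(bᵢcᵢ/nᵢ), where nᵢ is the stratum total.
Stratum 1 (Urban): n = 3545; a·d/n = 157·888/3545 = 39.3275; b·c/n = 2388·112/3545 = 75.4460
Stratum 2 (Rural): n = 1371; a·d/n = 91·542/1371 = 35.9752; b·c/n = 612·126/1371 = 56.2451
OR_MH = (39.3275 + 35.9752) / (75.4460 + 56.2451) = 75.3027 / 131.6911 = 0.57181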